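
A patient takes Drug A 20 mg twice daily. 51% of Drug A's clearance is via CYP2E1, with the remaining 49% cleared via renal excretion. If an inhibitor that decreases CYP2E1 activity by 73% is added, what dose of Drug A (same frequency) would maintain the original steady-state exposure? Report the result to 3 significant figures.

12.6 mg

CYP2E1: 0.51 × 0.27 = 0.1377
Other: 0.49 (unchanged)
Relative clearance = 0.1377 + 0.49 = 0.6277.
Css,avg = (dose rate)/CL, so holding Css fixed requires dose ∝ CL: 20 × 0.6277 = 12.6 mg.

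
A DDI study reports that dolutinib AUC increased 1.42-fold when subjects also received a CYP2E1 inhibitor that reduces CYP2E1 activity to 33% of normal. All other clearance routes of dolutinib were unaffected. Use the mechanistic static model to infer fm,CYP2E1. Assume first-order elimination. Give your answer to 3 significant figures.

0.441

Write x for the fraction cleared via CYP2E1. The observed AUC change means clearance fell to 1/1.42 = 0.7042 of baseline.
Setting x·0.33 + (1 − x) = 0.7042 and solving: x = (0.7042 − 1)/(0.33 − 1) = 0.441.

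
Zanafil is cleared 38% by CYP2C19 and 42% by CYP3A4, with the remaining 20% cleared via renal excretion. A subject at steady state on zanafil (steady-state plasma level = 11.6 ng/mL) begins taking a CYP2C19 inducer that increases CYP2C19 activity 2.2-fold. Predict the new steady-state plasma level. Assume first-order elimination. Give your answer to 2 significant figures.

8.0 ng/mL

CYP2C19: 0.38 × 2.2 = 0.836
CYP3A4: 0.42 (unchanged)
Other: 0.2 (unchanged)
New clearance relative to baseline: 0.836 + 0.42 + 0.2 = 1.456.
With dosing unchanged, steady-state plasma level scales as 1/CL: 11.6 / 1.456 = 8.0 ng/mL.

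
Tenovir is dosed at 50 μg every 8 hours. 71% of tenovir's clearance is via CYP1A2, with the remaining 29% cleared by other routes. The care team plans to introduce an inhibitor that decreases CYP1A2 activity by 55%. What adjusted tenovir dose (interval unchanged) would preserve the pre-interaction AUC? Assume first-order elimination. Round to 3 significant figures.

30.5 μg

CYP1A2: 0.71 × 0.45 = 0.3195
Other: 0.29 (unchanged)
New clearance relative to baseline: 0.3195 + 0.29 = 0.6095.
To maintain the same steady-state level, dose must scale with clearance: new dose = 50 × 0.6095 = 30.5 μg.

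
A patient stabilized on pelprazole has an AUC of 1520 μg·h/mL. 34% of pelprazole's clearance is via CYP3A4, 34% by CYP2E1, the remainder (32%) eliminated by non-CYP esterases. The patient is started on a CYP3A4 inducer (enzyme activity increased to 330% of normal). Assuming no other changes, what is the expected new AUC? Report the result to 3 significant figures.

CYP3A4: 0.34 × 3.3 = 1.122
CYP2E1: 0.34 (unchanged)
Other: 0.32 (unchanged)
Relative clearance = 1.122 + 0.34 + 0.32 = 1.782.
AUC ∝ 1/CL, so new value = 1520 / 1.782 = 853 μg·h/mL.

853 μg·h/mL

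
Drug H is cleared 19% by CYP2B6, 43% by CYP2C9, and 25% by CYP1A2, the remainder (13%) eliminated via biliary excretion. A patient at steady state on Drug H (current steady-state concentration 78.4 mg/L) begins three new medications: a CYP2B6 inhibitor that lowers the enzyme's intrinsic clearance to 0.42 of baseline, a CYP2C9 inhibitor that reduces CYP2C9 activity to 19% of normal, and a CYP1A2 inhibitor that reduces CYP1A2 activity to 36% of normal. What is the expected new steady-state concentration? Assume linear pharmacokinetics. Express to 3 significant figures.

206 mg/L

The CYP2B6 pathway (19% of clearance) drops to 0.42× activity: 0.19 × 0.42 = 0.0798.
The CYP2C9 pathway (43% of clearance) falls to 0.19× activity: 0.43 × 0.19 = 0.0817.
The CYP1A2 pathway (25% of clearance) is reduced to 0.36× activity: 0.25 × 0.36 = 0.09.
The remaining 13% of clearance is unaffected.
Relative clearance = 0.0798 + 0.0817 + 0.09 + 0.13 = 0.3815.
New steady-state concentration = 78.4 / 0.3815 = 206 mg/L (concentration scales inversely with clearance).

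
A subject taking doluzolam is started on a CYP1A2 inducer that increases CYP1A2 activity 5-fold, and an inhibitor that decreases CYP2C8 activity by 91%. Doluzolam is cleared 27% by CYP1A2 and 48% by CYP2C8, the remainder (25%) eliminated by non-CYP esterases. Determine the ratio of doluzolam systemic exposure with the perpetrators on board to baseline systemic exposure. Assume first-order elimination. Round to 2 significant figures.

The CYP1A2 pathway (27% of clearance) increases to 5× activity: 0.27 × 5 = 1.35.
The CYP2C8 pathway (48% of clearance) is reduced to 0.09× activity: 0.48 × 0.09 = 0.0432.
The remaining 25% of clearance is unaffected.
CL_new/CL_old = 1.35 + 0.0432 + 0.25 = 1.6432.
Because systemic exposure varies inversely with clearance, the combined effect is 1 / 1.6432 = 0.61.

0.61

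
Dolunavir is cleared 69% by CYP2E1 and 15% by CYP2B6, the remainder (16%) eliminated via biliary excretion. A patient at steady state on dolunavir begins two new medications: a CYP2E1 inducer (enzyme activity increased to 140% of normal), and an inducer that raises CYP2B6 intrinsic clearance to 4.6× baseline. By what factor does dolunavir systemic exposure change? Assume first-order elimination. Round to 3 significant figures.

The CYP2E1 pathway (69% of clearance) increases to 1.4× activity: 0.69 × 1.4 = 0.966.
The CYP2B6 pathway (15% of clearance) increases to 4.6× activity: 0.15 × 4.6 = 0.69.
Non-CYP routes (16%) are unchanged.
New clearance relative to baseline: 0.966 + 0.69 + 0.16 = 1.816.
Systemic exposure ∝ 1/CL: fold-change = 1 / 1.816 = 0.551.

0.551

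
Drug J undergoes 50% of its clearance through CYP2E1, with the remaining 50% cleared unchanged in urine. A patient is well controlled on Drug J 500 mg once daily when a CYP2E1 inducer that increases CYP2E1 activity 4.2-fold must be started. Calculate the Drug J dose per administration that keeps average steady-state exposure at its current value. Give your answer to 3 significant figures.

1.30 × 10³ mg

The CYP2E1 pathway (50% of clearance) is boosted to 4.2× activity: 0.5 × 4.2 = 2.1.
Non-CYP routes (50%) are unchanged.
CL_new/CL_old = 2.1 + 0.5 = 2.6.
Css,avg = (dose rate)/CL, so holding Css fixed requires dose ∝ CL: 500 × 2.6 = 1.30 × 10³ mg.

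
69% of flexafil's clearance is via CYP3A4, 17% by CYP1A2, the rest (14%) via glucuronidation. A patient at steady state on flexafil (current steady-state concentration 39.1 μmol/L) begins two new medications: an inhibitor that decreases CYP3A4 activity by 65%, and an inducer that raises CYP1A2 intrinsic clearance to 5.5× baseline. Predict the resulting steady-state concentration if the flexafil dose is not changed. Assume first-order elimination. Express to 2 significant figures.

30 μmol/L

CYP3A4: 0.69 × 0.35 = 0.2415
CYP1A2: 0.17 × 5.5 = 0.935
Other: 0.14 (unchanged)
Relative clearance = 0.2415 + 0.935 + 0.14 = 1.3165.
New steady-state concentration = 39.1 / 1.3165 = 30 μmol/L (concentration scales inversely with clearance).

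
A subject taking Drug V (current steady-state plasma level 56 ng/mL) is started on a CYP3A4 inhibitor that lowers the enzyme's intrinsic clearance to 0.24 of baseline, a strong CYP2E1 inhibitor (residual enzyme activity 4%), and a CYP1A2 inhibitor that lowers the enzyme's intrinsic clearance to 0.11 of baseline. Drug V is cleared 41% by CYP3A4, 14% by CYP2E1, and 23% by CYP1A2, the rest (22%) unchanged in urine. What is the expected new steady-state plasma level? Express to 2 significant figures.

The CYP3A4 pathway (41% of clearance) is reduced to 0.24× activity: 0.41 × 0.24 = 0.0984.
The CYP2E1 pathway (14% of clearance) is reduced to 0.04× activity: 0.14 × 0.04 = 0.0056.
The CYP1A2 pathway (23% of clearance) falls to 0.11× activity: 0.23 × 0.11 = 0.0253.
The remaining 22% of clearance is unaffected.
CL_new/CL_old = 0.0984 + 0.0056 + 0.0253 + 0.22 = 0.3493.
Dividing the baseline by the relative clearance: 56 / 0.3493 = 1.6 × 10² ng/mL.

1.6 × 10² ng/mL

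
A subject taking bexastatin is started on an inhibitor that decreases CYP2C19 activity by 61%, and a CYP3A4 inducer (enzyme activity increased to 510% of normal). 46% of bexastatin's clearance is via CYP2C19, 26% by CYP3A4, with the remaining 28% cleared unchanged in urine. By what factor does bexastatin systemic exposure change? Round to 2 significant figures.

The CYP2C19 pathway (46% of clearance) drops to 0.39× activity: 0.46 × 0.39 = 0.1794.
The CYP3A4 pathway (26% of clearance) increases to 5.1× activity: 0.26 × 5.1 = 1.326.
The remaining 28% of clearance is unaffected.
Relative clearance = 0.1794 + 1.326 + 0.28 = 1.7854.
Because systemic exposure varies inversely with clearance, the combined effect is 1 / 1.7854 = 0.56.

0.56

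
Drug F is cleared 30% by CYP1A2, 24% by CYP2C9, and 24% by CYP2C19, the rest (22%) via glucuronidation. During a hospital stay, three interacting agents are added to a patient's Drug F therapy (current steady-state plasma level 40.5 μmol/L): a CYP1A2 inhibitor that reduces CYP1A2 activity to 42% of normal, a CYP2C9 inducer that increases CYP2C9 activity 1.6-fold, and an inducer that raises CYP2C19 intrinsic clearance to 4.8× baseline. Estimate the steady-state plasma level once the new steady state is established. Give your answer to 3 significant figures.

21.5 μmol/L

The CYP1A2 pathway (30% of clearance) falls to 0.42× activity: 0.3 × 0.42 = 0.126.
The CYP2C9 pathway (24% of clearance) increases to 1.6× activity: 0.24 × 1.6 = 0.384.
The CYP2C19 pathway (24% of clearance) is boosted to 4.8× activity: 0.24 × 4.8 = 1.152.
Non-CYP routes (22%) are unchanged.
New clearance relative to baseline: 0.126 + 0.384 + 1.152 + 0.22 = 1.882.
Steady-state plasma level ∝ 1/CL: new value = 40.5 / 1.882 = 21.5 μmol/L.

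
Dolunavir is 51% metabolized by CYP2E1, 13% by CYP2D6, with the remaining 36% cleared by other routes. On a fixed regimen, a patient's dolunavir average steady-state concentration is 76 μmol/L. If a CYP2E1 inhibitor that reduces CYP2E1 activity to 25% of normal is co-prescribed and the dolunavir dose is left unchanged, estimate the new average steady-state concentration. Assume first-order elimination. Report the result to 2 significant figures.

The CYP2E1 pathway (51% of clearance) is reduced to 0.25× activity: 0.51 × 0.25 = 0.1275.
CYP2D6 (13%) and the residual 36% are unaffected.
CL_new/CL_old = 0.1275 + 0.13 + 0.36 = 0.6175.
New average steady-state concentration = baseline ÷ relative clearance = 76 / 0.6175 = 1.2 × 10² μmol/L.

1.2 × 10² μmol/L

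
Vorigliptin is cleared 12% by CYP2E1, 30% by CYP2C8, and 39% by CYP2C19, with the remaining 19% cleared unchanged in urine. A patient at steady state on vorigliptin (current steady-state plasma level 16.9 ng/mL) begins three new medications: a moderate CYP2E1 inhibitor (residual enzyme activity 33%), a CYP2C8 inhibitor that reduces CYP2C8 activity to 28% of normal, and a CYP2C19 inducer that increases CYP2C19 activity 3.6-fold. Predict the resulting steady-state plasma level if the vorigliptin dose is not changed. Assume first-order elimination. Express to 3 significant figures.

CYP2E1: 0.12 × 0.33 = 0.0396
CYP2C8: 0.3 × 0.28 = 0.084
CYP2C19: 0.39 × 3.6 = 1.404
Other: 0.19 (unchanged)
CL_new/CL_old = 0.0396 + 0.084 + 1.404 + 0.19 = 1.7176.
Steady-state plasma level ∝ 1/CL: new value = 16.9 / 1.7176 = 9.84 ng/mL.

9.84 ng/mL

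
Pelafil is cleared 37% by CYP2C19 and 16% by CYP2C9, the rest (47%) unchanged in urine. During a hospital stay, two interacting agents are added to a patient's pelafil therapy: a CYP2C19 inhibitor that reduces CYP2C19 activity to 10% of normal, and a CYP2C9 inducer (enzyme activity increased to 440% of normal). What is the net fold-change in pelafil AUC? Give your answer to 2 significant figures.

0.83

CYP2C19: 0.37 × 0.1 = 0.037
CYP2C9: 0.16 × 4.4 = 0.704
Other: 0.47 (unchanged)
CL_new/CL_old = 0.037 + 0.704 + 0.47 = 1.211.
Net AUC ratio = 1 / 1.211 = 0.83.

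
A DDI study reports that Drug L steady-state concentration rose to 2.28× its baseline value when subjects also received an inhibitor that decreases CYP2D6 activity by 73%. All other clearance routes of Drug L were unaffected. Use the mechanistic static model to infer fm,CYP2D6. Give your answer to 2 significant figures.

0.77

CL'/CL = 1 / 2.28 = 0.4386
0.27·fm + (1 − fm) = 0.4386
fm = (0.4386 − 1) / (0.27 − 1) = 0.77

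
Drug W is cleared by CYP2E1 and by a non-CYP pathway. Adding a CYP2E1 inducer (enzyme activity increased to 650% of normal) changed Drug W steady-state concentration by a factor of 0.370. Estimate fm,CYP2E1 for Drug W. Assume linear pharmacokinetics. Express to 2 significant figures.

0.31

Let x = fm,CYP2E1. Because steady-state concentration ∝ 1/CL, relative clearance rose to 1/0.370 = 2.703.
Only the CYP2E1 route changed, so 2.703 = x·6.5 + (1 − x), giving x = 0.31.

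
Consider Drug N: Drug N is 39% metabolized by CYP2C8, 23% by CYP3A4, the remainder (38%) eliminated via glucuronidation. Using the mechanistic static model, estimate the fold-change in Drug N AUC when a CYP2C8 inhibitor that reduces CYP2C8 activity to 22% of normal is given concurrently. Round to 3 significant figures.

CYP2C8: 0.39 × 0.22 = 0.0858
CYP3A4: 0.23 (unchanged)
Other: 0.38 (unchanged)
CL_new/CL_old = 0.0858 + 0.23 + 0.38 = 0.6958.
AUC is inversely proportional to clearance, so the fold-change is 1 / 0.6958 = 1.44.

1.44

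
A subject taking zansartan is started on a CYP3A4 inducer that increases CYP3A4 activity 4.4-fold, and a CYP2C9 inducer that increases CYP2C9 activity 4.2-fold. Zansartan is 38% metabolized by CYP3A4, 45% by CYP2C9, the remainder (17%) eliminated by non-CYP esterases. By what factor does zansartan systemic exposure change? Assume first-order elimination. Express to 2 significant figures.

CYP3A4: 0.38 × 4.4 = 1.672
CYP2C9: 0.45 × 4.2 = 1.89
Other: 0.17 (unchanged)
CL_new/CL_old = 1.672 + 1.89 + 0.17 = 3.732.
Net systemic exposure ratio = 1 / 3.732 = 0.27.

0.27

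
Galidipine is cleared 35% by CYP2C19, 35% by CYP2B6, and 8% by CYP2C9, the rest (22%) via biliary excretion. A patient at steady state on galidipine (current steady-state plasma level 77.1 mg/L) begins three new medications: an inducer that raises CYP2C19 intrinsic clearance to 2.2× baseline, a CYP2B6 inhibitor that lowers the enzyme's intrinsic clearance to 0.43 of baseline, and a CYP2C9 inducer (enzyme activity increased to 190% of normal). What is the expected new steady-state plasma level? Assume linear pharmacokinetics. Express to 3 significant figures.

CYP2C19: 0.35 × 2.2 = 0.77
CYP2B6: 0.35 × 0.43 = 0.1505
CYP2C9: 0.08 × 1.9 = 0.152
Other: 0.22 (unchanged)
Relative clearance = 0.77 + 0.1505 + 0.152 + 0.22 = 1.2925.
Steady-state plasma level ∝ 1/CL: new value = 77.1 / 1.2925 = 59.7 mg/L.

59.7 mg/L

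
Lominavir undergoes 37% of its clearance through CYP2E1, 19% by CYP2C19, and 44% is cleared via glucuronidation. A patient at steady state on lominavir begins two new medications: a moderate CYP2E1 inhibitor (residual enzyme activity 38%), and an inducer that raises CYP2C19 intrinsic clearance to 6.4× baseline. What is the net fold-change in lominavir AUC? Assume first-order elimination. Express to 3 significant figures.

0.557

CYP2E1: 0.37 × 0.38 = 0.1406
CYP2C19: 0.19 × 6.4 = 1.216
Other: 0.44 (unchanged)
New clearance relative to baseline: 0.1406 + 1.216 + 0.44 = 1.7966.
Because AUC varies inversely with clearance, the combined effect is 1 / 1.7966 = 0.557.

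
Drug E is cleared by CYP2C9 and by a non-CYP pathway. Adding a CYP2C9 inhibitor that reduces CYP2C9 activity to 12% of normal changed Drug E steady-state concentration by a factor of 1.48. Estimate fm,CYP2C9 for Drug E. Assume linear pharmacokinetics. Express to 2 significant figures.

Write x for the fraction cleared via CYP2C9. The observed steady-state concentration change means clearance fell to 1/1.48 = 0.6757 of baseline.
Setting x·0.12 + (1 − x) = 0.6757 and solving: x = (0.6757 − 1)/(0.12 − 1) = 0.37.

0.37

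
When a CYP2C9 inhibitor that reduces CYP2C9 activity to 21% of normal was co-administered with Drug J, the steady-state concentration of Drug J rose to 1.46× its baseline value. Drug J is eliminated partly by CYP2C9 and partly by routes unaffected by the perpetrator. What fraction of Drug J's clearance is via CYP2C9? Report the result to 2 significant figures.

Let x = fm,CYP2C9. Because steady-state concentration ∝ 1/CL, relative clearance fell to 1/1.46 = 0.6849.
Only the CYP2C9 route changed, so 0.6849 = x·0.21 + (1 − x), giving x = 0.40.

0.40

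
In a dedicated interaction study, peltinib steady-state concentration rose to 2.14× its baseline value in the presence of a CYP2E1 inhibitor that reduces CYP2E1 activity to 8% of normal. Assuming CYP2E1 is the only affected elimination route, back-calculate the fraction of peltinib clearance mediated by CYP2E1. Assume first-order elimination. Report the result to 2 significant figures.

0.58

Let fm be the CYP2E1 fraction. New clearance relative to baseline = fm × 0.08 + (1 − fm).
Steady-state concentration ratio = 1 / (new CL fraction), so new CL fraction = 1 / 2.14 = 0.4673.
fm × 0.08 + 1 − fm = 0.4673  ⇒  fm × (0.08 − 1) = −0.5327  ⇒  fm = 0.58.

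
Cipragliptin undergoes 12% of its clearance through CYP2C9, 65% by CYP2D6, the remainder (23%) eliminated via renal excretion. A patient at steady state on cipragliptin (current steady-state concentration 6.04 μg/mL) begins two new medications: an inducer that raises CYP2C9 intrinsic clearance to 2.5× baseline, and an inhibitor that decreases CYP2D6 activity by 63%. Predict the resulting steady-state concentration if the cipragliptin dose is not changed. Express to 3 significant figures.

The CYP2C9 pathway (12% of clearance) increases to 2.5× activity: 0.12 × 2.5 = 0.3.
The CYP2D6 pathway (65% of clearance) drops to 0.37× activity: 0.65 × 0.37 = 0.2405.
Non-CYP routes (23%) are unchanged.
Relative clearance = 0.3 + 0.2405 + 0.23 = 0.7705.
New steady-state concentration = 6.04 / 0.7705 = 7.84 μg/mL (concentration scales inversely with clearance).

7.84 μg/mL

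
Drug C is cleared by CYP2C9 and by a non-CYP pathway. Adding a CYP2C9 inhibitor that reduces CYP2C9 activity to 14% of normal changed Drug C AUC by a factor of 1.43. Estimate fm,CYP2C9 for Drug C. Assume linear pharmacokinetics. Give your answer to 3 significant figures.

0.350

CL'/CL = 1 / 1.43 = 0.6993
0.14·fm + (1 − fm) = 0.6993
fm = (0.6993 − 1) / (0.14 − 1) = 0.350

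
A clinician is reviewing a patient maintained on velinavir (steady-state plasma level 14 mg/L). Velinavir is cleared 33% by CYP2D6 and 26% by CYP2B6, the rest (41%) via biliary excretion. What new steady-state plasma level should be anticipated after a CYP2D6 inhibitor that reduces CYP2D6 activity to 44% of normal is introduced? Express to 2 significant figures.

17 mg/L

The CYP2D6 pathway (33% of clearance) is reduced to 0.44× activity: 0.33 × 0.44 = 0.1452.
CYP2B6 (26%) and the residual 41% are unaffected.
CL_new/CL_old = 0.1452 + 0.26 + 0.41 = 0.8152.
Steady-state plasma level ∝ 1/CL, so new value = 14 / 0.8152 = 17 mg/L.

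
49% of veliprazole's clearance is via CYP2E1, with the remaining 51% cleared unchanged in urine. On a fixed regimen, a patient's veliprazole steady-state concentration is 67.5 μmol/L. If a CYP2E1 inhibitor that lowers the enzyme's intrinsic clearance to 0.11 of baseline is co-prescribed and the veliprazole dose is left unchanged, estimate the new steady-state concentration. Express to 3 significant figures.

120 μmol/L

The CYP2E1 pathway (49% of clearance) drops to 0.11× activity: 0.49 × 0.11 = 0.0539.
Non-CYP routes (51%) are unchanged.
New clearance relative to baseline: 0.0539 + 0.51 = 0.5639.
Steady-state concentration ∝ 1/CL, so new value = 67.5 / 0.5639 = 120 μmol/L.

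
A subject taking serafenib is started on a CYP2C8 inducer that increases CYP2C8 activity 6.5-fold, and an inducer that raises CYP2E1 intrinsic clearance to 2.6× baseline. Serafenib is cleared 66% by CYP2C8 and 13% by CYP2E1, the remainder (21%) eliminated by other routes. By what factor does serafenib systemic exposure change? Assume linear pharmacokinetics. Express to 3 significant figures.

The CYP2C8 pathway (66% of clearance) rises to 6.5× activity: 0.66 × 6.5 = 4.29.
The CYP2E1 pathway (13% of clearance) rises to 2.6× activity: 0.13 × 2.6 = 0.338.
The remaining 21% of clearance is unaffected.
Relative clearance = 4.29 + 0.338 + 0.21 = 4.838.
Because systemic exposure varies inversely with clearance, the combined effect is 1 / 4.838 = 0.207.

0.207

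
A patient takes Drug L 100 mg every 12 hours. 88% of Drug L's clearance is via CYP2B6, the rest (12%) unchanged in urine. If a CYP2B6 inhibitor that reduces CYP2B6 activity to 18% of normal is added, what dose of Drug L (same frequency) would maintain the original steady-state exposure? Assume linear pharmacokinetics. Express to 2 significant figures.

The CYP2B6 pathway (88% of clearance) is reduced to 0.18× activity: 0.88 × 0.18 = 0.1584.
The remaining 12% of clearance is unaffected.
CL_new/CL_old = 0.1584 + 0.12 = 0.2784.
Exposure is unchanged when dose changes in proportion to clearance. New dose = 100 mg × 0.2784 = 28 mg.

28 mg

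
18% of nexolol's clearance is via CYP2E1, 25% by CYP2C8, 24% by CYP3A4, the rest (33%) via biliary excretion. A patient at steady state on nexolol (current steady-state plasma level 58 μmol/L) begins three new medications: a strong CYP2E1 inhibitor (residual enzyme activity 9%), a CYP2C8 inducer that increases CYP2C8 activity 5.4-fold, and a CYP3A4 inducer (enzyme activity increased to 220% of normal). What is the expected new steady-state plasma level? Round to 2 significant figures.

The CYP2E1 pathway (18% of clearance) drops to 0.09× activity: 0.18 × 0.09 = 0.0162.
The CYP2C8 pathway (25% of clearance) increases to 5.4× activity: 0.25 × 5.4 = 1.35.
The CYP3A4 pathway (24% of clearance) is boosted to 2.2× activity: 0.24 × 2.2 = 0.528.
The remaining 33% of clearance is unaffected.
CL_new/CL_old = 0.0162 + 1.35 + 0.528 + 0.33 = 2.2242.
New steady-state plasma level = 58 / 2.2242 = 26 μmol/L (concentration scales inversely with clearance).

26 μmol/L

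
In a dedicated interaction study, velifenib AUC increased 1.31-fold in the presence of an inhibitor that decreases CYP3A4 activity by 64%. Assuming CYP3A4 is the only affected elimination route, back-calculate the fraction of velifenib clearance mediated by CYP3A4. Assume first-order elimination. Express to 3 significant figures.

0.370

Call the CYP3A4 fraction fm. After the interaction, CL_new/CL_old = fm × 0.36 + (1 − fm).
AUC ratio = 1 / (new CL fraction), so new CL fraction = 1 / 1.31 = 0.7634.
fm × 0.36 + 1 − fm = 0.7634  ⇒  fm × (0.36 − 1) = −0.2366  ⇒  fm = 0.370.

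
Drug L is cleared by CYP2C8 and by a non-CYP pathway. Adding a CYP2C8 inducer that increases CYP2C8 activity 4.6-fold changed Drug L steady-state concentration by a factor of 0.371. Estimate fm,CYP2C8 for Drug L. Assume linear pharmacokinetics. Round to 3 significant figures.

0.471

Call the CYP2C8 fraction fm. After the interaction, CL_new/CL_old = fm × 4.6 + (1 − fm).
Steady-state concentration ratio = 1 / (new CL fraction), so new CL fraction = 1 / 0.371 = 2.695.
fm × 4.6 + 1 − fm = 2.695  ⇒  fm × (4.6 − 1) = 1.695  ⇒  fm = 0.471.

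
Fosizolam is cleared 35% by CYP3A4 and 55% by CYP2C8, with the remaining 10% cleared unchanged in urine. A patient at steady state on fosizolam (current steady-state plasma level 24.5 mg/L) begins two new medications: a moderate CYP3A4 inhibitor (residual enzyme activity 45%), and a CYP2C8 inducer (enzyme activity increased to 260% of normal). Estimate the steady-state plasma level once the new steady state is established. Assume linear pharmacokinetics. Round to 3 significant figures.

The CYP3A4 pathway (35% of clearance) drops to 0.45× activity: 0.35 × 0.45 = 0.1575.
The CYP2C8 pathway (55% of clearance) is boosted to 2.6× activity: 0.55 × 2.6 = 1.43.
Non-CYP routes (10%) are unchanged.
New clearance relative to baseline: 0.1575 + 1.43 + 0.1 = 1.6875.
Steady-state plasma level ∝ 1/CL: new value = 24.5 / 1.6875 = 14.5 mg/L.

14.5 mg/L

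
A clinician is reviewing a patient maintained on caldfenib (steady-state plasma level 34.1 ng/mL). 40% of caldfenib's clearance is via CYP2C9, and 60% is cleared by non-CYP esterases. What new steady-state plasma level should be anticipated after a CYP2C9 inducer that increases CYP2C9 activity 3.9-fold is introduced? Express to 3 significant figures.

The CYP2C9 pathway (40% of clearance) is boosted to 3.9× activity: 0.4 × 3.9 = 1.56.
The remaining 60% of clearance is unaffected.
New clearance relative to baseline: 1.56 + 0.6 = 2.16.
New steady-state plasma level = baseline ÷ relative clearance = 34.1 / 2.16 = 15.8 ng/mL.

15.8 ng/mL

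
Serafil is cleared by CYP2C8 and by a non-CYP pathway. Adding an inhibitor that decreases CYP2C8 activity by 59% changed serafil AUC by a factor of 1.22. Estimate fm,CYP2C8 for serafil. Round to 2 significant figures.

CL'/CL = 1 / 1.22 = 0.8197
0.41·fm + (1 − fm) = 0.8197
fm = (0.8197 − 1) / (0.41 − 1) = 0.31

0.31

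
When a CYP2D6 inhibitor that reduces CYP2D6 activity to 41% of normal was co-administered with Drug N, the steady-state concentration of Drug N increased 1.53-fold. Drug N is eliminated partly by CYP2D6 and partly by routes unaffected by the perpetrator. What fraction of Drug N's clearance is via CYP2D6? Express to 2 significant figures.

Let x = fm,CYP2D6. Because steady-state concentration ∝ 1/CL, relative clearance fell to 1/1.53 = 0.6536.
Setting x·0.41 + (1 − x) = 0.6536 and solving: x = (0.6536 − 1)/(0.41 − 1) = 0.59.

0.59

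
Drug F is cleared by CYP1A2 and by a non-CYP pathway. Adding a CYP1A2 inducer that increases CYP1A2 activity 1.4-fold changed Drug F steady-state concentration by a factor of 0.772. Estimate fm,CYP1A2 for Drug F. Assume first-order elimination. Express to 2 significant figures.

Call the CYP1A2 fraction fm. After the interaction, CL_new/CL_old = fm × 1.4 + (1 − fm).
Steady-state concentration ratio = 1 / (new CL fraction), so new CL fraction = 1 / 0.772 = 1.295.
fm × 1.4 + 1 − fm = 1.295  ⇒  fm × (1.4 − 1) = 0.2953  ⇒  fm = 0.74.

0.74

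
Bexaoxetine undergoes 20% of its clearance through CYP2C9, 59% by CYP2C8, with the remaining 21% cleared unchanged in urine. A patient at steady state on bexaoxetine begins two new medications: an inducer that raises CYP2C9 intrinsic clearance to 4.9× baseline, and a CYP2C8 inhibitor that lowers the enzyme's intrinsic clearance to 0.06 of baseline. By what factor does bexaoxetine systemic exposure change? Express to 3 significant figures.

The CYP2C9 pathway (20% of clearance) is boosted to 4.9× activity: 0.2 × 4.9 = 0.98.
The CYP2C8 pathway (59% of clearance) drops to 0.06× activity: 0.59 × 0.06 = 0.0354.
The remaining 21% of clearance is unaffected.
Relative clearance = 0.98 + 0.0354 + 0.21 = 1.2254.
Systemic exposure ∝ 1/CL: fold-change = 1 / 1.2254 = 0.816.

0.816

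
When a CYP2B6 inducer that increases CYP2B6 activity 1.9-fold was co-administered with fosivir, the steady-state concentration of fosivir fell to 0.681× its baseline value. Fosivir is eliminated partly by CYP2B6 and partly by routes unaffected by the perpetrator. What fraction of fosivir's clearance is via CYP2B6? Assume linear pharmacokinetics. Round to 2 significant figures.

Let fm be the CYP2B6 fraction. New clearance relative to baseline = fm × 1.9 + (1 − fm).
Steady-state concentration ratio = 1 / (new CL fraction), so new CL fraction = 1 / 0.681 = 1.468.
fm × 1.9 + 1 − fm = 1.468  ⇒  fm × (1.9 − 1) = 0.4684  ⇒  fm = 0.52.

0.52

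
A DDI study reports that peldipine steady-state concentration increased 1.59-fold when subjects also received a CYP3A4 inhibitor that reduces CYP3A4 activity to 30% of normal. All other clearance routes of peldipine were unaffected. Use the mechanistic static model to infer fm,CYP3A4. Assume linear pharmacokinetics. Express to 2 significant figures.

Let x = fm,CYP3A4. Because steady-state concentration ∝ 1/CL, relative clearance fell to 1/1.59 = 0.6289.
Setting x·0.3 + (1 − x) = 0.6289 and solving: x = (0.6289 − 1)/(0.3 − 1) = 0.53.

0.53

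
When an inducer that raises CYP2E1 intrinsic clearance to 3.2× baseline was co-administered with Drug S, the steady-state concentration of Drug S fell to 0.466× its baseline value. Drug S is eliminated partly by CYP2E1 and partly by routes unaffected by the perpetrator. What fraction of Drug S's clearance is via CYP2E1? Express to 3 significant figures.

0.521

Let fm be the CYP2E1 fraction. New clearance relative to baseline = fm × 3.2 + (1 − fm).
Steady-state concentration ratio = 1 / (new CL fraction), so new CL fraction = 1 / 0.466 = 2.146.
fm × 3.2 + 1 − fm = 2.146  ⇒  fm × (3.2 − 1) = 1.146  ⇒  fm = 0.521.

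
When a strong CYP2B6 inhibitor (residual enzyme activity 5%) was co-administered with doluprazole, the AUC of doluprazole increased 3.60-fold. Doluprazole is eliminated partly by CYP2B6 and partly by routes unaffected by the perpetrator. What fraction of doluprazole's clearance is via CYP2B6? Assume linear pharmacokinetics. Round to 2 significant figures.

Let fm be the CYP2B6 fraction. New clearance relative to baseline = fm × 0.05 + (1 − fm).
AUC ratio = 1 / (new CL fraction), so new CL fraction = 1 / 3.60 = 0.2778.
fm × 0.05 + 1 − fm = 0.2778  ⇒  fm × (0.05 − 1) = −0.7222  ⇒  fm = 0.76.

0.76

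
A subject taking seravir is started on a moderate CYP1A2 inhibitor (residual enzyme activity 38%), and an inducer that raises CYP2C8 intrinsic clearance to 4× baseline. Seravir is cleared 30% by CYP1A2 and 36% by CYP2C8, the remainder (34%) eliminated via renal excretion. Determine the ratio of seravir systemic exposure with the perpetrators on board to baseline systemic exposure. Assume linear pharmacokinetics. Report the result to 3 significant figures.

The CYP1A2 pathway (30% of clearance) drops to 0.38× activity: 0.3 × 0.38 = 0.114.
The CYP2C8 pathway (36% of clearance) increases to 4× activity: 0.36 × 4 = 1.44.
Non-CYP routes (34%) are unchanged.
CL_new/CL_old = 0.114 + 1.44 + 0.34 = 1.894.
Systemic exposure ∝ 1/CL: fold-change = 1 / 1.894 = 0.528.

0.528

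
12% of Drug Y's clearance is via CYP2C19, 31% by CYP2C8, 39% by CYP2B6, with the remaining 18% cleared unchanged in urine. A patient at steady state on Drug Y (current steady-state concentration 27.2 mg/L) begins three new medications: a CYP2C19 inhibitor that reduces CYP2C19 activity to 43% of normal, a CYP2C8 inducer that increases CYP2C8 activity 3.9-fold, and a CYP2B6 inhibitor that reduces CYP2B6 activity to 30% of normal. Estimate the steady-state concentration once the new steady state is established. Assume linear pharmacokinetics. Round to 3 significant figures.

The CYP2C19 pathway (12% of clearance) is reduced to 0.43× activity: 0.12 × 0.43 = 0.0516.
The CYP2C8 pathway (31% of clearance) increases to 3.9× activity: 0.31 × 3.9 = 1.209.
The CYP2B6 pathway (39% of clearance) is reduced to 0.3× activity: 0.39 × 0.3 = 0.117.
The remaining 18% of clearance is unaffected.
Relative clearance = 0.0516 + 1.209 + 0.117 + 0.18 = 1.5576.
Dividing the baseline by the relative clearance: 27.2 / 1.5576 = 17.5 mg/L.

17.5 mg/L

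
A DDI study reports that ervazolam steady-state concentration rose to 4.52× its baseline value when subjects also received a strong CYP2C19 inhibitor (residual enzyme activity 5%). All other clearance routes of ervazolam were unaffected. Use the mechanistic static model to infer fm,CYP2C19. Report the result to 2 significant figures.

0.82

Write x for the fraction cleared via CYP2C19. The observed steady-state concentration change means clearance fell to 1/4.52 = 0.2212 of baseline.
Setting x·0.05 + (1 − x) = 0.2212 and solving: x = (0.2212 − 1)/(0.05 − 1) = 0.82.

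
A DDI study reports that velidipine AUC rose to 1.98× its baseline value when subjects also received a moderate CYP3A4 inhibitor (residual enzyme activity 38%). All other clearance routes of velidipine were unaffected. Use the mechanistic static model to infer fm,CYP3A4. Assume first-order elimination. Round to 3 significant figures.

Call the CYP3A4 fraction fm. After the interaction, CL_new/CL_old = fm × 0.38 + (1 − fm).
AUC ratio = 1 / (new CL fraction), so new CL fraction = 1 / 1.98 = 0.5051.
fm × 0.38 + 1 − fm = 0.5051  ⇒  fm × (0.38 − 1) = −0.4949  ⇒  fm = 0.798.

0.798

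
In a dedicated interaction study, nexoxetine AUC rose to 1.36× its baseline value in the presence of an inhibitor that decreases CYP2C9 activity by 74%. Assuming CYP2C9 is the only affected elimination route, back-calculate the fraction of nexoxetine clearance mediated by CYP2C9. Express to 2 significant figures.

0.36

CL'/CL = 1 / 1.36 = 0.7353
0.26·fm + (1 − fm) = 0.7353
fm = (0.7353 − 1) / (0.26 − 1) = 0.36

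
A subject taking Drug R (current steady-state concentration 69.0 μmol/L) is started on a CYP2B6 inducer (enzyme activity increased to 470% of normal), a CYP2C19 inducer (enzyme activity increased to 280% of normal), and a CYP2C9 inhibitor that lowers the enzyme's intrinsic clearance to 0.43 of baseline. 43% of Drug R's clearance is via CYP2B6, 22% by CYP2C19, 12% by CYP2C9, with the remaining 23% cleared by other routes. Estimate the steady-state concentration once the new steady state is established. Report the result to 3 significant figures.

23.6 μmol/L

CYP2B6: 0.43 × 4.7 = 2.021
CYP2C19: 0.22 × 2.8 = 0.616
CYP2C9: 0.12 × 0.43 = 0.0516
Other: 0.23 (unchanged)
Relative clearance = 2.021 + 0.616 + 0.0516 + 0.23 = 2.9186.
New steady-state concentration = 69.0 / 2.9186 = 23.6 μmol/L (concentration scales inversely with clearance).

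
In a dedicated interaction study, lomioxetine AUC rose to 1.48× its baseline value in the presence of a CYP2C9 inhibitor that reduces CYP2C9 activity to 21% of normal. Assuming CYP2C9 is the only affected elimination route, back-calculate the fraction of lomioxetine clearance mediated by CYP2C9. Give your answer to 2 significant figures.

0.41

Call the CYP2C9 fraction fm. After the interaction, CL_new/CL_old = fm × 0.21 + (1 − fm).
AUC ratio = 1 / (new CL fraction), so new CL fraction = 1 / 1.48 = 0.6757.
fm × 0.21 + 1 − fm = 0.6757  ⇒  fm × (0.21 − 1) = −0.3243  ⇒  fm = 0.41.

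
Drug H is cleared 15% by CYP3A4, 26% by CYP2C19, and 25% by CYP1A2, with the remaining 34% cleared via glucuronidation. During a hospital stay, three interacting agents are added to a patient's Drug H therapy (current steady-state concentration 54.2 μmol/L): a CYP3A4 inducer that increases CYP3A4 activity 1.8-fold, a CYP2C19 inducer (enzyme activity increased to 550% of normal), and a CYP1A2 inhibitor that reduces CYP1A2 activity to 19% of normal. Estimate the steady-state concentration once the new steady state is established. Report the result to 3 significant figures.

26.0 μmol/L

CYP3A4: 0.15 × 1.8 = 0.27
CYP2C19: 0.26 × 5.5 = 1.43
CYP1A2: 0.25 × 0.19 = 0.0475
Other: 0.34 (unchanged)
CL_new/CL_old = 0.27 + 1.43 + 0.0475 + 0.34 = 2.0875.
Steady-state concentration ∝ 1/CL: new value = 54.2 / 2.0875 = 26.0 μmol/L.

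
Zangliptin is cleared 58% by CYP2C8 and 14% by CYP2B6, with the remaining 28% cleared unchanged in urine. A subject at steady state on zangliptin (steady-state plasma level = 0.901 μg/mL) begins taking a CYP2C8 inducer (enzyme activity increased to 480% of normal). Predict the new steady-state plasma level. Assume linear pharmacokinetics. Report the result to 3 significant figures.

0.281 μg/mL

CYP2C8: 0.58 × 4.8 = 2.784
CYP2B6: 0.14 (unchanged)
Other: 0.28 (unchanged)
New clearance relative to baseline: 2.784 + 0.14 + 0.28 = 3.204.
New steady-state plasma level = baseline ÷ relative clearance = 0.901 / 3.204 = 0.281 μg/mL.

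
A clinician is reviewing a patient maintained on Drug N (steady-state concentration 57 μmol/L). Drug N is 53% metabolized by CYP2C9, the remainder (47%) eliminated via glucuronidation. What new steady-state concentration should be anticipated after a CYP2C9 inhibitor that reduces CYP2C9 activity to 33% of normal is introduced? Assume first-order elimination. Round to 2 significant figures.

The CYP2C9 pathway (53% of clearance) falls to 0.33× activity: 0.53 × 0.33 = 0.1749.
Non-CYP routes (47%) are unchanged.
New clearance relative to baseline: 0.1749 + 0.47 = 0.6449.
With dosing unchanged, steady-state concentration scales as 1/CL: 57 / 0.6449 = 88 μmol/L.

88 μmol/L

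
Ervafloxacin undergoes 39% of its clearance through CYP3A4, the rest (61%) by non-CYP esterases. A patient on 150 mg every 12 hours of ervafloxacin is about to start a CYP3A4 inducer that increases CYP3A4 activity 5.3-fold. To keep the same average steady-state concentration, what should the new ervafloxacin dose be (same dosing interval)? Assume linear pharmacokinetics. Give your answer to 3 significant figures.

402 mg

The CYP3A4 pathway (39% of clearance) rises to 5.3× activity: 0.39 × 5.3 = 2.067.
The remaining 61% of clearance is unaffected.
New clearance relative to baseline: 2.067 + 0.61 = 2.677.
Css,avg = (dose rate)/CL, so holding Css fixed requires dose ∝ CL: 150 × 2.677 = 402 mg.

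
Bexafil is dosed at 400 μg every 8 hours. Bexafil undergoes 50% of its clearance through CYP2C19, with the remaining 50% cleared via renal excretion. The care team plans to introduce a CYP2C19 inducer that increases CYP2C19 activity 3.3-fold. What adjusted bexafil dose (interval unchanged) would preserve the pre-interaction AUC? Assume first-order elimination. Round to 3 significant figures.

860 μg

The CYP2C19 pathway (50% of clearance) increases to 3.3× activity: 0.5 × 3.3 = 1.65.
The remaining 50% of clearance is unaffected.
Relative clearance = 1.65 + 0.5 = 2.15.
To maintain the same steady-state level, dose must scale with clearance: new dose = 400 × 2.15 = 860 μg.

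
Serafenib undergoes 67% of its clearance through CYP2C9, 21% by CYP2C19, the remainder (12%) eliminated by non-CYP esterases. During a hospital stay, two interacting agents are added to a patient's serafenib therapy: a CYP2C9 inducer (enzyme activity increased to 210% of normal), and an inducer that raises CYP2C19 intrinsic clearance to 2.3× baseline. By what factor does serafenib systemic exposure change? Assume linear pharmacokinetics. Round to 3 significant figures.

0.498

CYP2C9: 0.67 × 2.1 = 1.407
CYP2C19: 0.21 × 2.3 = 0.483
Other: 0.12 (unchanged)
Relative clearance = 1.407 + 0.483 + 0.12 = 2.01.
Systemic exposure ∝ 1/CL: fold-change = 1 / 2.01 = 0.498.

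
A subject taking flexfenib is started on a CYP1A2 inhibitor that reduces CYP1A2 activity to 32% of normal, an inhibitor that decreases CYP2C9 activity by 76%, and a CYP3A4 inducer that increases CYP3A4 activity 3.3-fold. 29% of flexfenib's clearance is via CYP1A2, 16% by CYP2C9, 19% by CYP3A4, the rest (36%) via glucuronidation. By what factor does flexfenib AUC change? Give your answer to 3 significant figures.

0.894

The CYP1A2 pathway (29% of clearance) is reduced to 0.32× activity: 0.29 × 0.32 = 0.0928.
The CYP2C9 pathway (16% of clearance) is reduced to 0.24× activity: 0.16 × 0.24 = 0.0384.
The CYP3A4 pathway (19% of clearance) increases to 3.3× activity: 0.19 × 3.3 = 0.627.
The remaining 36% of clearance is unaffected.
Relative clearance = 0.0928 + 0.0384 + 0.627 + 0.36 = 1.1182.
Net AUC ratio = 1 / 1.1182 = 0.894.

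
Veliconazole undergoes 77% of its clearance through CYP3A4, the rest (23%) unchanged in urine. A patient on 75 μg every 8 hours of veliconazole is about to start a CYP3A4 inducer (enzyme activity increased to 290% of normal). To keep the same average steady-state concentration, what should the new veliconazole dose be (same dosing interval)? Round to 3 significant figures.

185 μg

The CYP3A4 pathway (77% of clearance) is boosted to 2.9× activity: 0.77 × 2.9 = 2.233.
Non-CYP routes (23%) are unchanged.
New clearance relative to baseline: 2.233 + 0.23 = 2.463.
To maintain the same steady-state level, dose must scale with clearance: new dose = 75 × 2.463 = 185 μg.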